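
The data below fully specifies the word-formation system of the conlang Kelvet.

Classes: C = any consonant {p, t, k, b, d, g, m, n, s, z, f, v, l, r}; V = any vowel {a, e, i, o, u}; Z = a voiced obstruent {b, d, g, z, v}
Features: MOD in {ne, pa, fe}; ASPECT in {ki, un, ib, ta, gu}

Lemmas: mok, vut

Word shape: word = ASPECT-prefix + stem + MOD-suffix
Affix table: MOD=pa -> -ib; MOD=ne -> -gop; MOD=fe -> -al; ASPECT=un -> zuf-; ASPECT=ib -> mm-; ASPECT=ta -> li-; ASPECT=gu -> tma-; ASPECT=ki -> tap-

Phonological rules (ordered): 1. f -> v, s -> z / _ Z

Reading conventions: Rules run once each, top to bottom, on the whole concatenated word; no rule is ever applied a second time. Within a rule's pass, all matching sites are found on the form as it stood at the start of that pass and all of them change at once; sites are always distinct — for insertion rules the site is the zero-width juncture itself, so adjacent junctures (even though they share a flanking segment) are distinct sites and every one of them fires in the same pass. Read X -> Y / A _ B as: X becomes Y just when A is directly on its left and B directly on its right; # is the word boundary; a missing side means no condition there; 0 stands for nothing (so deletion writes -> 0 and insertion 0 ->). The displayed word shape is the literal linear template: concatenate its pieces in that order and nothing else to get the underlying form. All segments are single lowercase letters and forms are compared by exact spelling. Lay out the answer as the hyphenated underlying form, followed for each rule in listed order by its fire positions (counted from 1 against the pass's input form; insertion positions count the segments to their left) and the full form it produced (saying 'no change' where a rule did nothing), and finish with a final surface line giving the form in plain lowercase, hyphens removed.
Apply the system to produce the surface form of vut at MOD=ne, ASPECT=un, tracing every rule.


underlying: zuf-vut-gop
1. f -> v, s -> z / _ Z: fires at position(s) 3: zuvvutgop
surface: zuvvutgop


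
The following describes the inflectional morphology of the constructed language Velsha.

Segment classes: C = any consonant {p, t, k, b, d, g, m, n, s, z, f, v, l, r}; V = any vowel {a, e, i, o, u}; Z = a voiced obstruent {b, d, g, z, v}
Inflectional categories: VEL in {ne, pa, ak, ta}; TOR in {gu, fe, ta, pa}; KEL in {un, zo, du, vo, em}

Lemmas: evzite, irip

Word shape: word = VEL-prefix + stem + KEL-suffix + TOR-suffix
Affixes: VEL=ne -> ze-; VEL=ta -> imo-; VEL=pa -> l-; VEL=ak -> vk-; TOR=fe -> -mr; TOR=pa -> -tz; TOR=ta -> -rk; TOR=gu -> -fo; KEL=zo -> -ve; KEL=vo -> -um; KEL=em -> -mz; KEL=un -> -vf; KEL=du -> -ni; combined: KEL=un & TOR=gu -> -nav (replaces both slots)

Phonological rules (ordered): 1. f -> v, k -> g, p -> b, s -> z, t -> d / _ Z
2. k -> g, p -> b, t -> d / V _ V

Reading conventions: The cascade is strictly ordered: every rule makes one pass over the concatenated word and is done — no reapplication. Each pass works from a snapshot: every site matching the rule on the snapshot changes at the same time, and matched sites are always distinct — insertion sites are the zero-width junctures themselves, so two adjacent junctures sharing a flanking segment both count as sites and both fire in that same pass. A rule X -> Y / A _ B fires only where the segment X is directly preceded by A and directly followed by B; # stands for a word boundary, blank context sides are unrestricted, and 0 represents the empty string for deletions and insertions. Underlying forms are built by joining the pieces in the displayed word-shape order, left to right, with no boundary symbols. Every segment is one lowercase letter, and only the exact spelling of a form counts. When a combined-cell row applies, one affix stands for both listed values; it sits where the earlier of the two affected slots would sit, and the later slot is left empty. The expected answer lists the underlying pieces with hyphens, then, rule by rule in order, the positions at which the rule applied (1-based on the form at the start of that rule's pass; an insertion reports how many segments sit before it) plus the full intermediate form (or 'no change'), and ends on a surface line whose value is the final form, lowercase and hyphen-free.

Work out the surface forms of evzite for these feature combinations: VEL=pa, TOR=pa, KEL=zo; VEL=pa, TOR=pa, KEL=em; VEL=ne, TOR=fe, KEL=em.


cell VEL=pa, TOR=pa, KEL=zo:
underlying: l-evzite-ve-tz
1. f -> v, k -> g, p -> b, s -> z, t -> d / _ Z: fires at position(s) 10: levzitevedz
2. k -> g, p -> b, t -> d / V _ V: fires at position(s) 6: levzidevedz
surface: levzidevedz

cell VEL=pa, TOR=pa, KEL=em:
underlying: l-evzite-mz-tz
1. f -> v, k -> g, p -> b, s -> z, t -> d / _ Z: fires at position(s) 10: levzitemzdz
2. k -> g, p -> b, t -> d / V _ V: fires at position(s) 6: levzidemzdz
surface: levzidemzdz

cell VEL=ne, TOR=fe, KEL=em:
underlying: ze-evzite-mz-mr
1. f -> v, k -> g, p -> b, s -> z, t -> d / _ Z: no change
2. k -> g, p -> b, t -> d / V _ V: fires at position(s) 7: zeevzidemzmr
surface: zeevzidemzmr


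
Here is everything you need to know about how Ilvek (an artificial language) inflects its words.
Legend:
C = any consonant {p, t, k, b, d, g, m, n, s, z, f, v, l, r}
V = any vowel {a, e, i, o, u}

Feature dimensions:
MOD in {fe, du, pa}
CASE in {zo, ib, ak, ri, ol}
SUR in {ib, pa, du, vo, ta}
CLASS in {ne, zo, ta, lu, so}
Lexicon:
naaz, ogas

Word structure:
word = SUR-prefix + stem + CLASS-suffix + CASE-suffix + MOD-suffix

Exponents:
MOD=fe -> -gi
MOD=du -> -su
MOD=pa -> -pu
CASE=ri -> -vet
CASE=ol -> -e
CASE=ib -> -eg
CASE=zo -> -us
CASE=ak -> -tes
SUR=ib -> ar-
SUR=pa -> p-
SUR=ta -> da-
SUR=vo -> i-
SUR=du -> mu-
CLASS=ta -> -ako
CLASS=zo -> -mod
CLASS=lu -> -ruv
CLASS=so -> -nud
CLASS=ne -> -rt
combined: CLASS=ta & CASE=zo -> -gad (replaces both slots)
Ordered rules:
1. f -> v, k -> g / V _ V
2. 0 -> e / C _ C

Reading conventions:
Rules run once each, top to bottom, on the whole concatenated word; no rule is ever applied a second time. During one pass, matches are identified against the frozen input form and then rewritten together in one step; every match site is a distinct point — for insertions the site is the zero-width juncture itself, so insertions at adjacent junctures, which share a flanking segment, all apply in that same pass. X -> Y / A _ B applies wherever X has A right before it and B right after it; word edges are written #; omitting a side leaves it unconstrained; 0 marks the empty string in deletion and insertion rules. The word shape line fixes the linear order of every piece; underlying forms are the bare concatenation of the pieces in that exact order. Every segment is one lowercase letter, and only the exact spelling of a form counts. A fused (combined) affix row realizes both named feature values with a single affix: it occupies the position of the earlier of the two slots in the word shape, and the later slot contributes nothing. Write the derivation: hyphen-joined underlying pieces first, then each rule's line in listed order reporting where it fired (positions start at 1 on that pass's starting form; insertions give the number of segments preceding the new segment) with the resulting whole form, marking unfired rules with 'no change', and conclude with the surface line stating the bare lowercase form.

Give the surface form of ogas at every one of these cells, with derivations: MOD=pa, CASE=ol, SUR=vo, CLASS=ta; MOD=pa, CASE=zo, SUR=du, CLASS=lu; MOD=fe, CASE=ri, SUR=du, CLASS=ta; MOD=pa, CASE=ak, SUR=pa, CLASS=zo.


cell MOD=pa, CASE=ol, SUR=vo, CLASS=ta:
underlying: i-ogas-ako-e-pu
1. f -> v, k -> g / V _ V: fires at position(s) 7: iogasagoepu
2. 0 -> e / C _ C: no change
surface: iogasagoepu

cell MOD=pa, CASE=zo, SUR=du, CLASS=lu:
underlying: mu-ogas-ruv-us-pu
1. f -> v, k -> g / V _ V: no change
2. 0 -> e / C _ C: inserts after position(s) 6, 11: muogaseruvusepu
surface: muogaseruvusepu

cell MOD=fe, CASE=ri, SUR=du, CLASS=ta:
underlying: mu-ogas-ako-vet-gi
1. f -> v, k -> g / V _ V: fires at position(s) 8: muogasagovetgi
2. 0 -> e / C _ C: inserts after position(s) 12: muogasagovetegi
surface: muogasagovetegi

cell MOD=pa, CASE=ak, SUR=pa, CLASS=zo:
underlying: p-ogas-mod-tes-pu
1. f -> v, k -> g / V _ V: no change
2. 0 -> e / C _ C: inserts after position(s) 5, 8, 11: pogasemodetesepu
surface: pogasemodetesepu


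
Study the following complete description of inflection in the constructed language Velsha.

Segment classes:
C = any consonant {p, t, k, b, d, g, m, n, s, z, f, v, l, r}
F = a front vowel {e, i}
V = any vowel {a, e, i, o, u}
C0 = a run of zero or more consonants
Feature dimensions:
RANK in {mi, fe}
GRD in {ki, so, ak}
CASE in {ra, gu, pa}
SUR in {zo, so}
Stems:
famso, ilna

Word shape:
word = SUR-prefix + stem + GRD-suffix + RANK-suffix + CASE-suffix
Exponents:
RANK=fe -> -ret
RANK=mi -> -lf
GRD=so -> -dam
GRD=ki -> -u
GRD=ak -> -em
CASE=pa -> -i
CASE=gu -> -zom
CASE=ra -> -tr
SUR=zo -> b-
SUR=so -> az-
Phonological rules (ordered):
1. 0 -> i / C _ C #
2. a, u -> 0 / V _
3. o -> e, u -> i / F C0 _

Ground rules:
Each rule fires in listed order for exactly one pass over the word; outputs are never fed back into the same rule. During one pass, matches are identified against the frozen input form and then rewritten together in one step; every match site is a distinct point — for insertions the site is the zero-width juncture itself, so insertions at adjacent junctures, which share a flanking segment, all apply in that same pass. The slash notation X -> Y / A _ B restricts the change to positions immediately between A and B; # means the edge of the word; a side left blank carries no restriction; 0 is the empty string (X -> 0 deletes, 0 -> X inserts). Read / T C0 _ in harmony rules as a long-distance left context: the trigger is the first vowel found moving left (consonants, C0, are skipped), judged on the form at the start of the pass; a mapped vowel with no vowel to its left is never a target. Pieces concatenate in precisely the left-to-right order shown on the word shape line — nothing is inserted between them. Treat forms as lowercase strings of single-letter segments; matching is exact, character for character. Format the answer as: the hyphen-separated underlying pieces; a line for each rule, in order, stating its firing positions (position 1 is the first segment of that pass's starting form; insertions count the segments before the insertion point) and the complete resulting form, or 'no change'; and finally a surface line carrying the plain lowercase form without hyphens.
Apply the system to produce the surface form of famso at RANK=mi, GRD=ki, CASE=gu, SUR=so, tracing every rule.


underlying: az-famso-u-lf-zom
1. 0 -> i / C _ C #: no change
2. a, u -> 0 / V _: fires at position(s) 8: azfamsolfzom
3. o -> e, u -> i / F C0 _: no change
surface: azfamsolfzom


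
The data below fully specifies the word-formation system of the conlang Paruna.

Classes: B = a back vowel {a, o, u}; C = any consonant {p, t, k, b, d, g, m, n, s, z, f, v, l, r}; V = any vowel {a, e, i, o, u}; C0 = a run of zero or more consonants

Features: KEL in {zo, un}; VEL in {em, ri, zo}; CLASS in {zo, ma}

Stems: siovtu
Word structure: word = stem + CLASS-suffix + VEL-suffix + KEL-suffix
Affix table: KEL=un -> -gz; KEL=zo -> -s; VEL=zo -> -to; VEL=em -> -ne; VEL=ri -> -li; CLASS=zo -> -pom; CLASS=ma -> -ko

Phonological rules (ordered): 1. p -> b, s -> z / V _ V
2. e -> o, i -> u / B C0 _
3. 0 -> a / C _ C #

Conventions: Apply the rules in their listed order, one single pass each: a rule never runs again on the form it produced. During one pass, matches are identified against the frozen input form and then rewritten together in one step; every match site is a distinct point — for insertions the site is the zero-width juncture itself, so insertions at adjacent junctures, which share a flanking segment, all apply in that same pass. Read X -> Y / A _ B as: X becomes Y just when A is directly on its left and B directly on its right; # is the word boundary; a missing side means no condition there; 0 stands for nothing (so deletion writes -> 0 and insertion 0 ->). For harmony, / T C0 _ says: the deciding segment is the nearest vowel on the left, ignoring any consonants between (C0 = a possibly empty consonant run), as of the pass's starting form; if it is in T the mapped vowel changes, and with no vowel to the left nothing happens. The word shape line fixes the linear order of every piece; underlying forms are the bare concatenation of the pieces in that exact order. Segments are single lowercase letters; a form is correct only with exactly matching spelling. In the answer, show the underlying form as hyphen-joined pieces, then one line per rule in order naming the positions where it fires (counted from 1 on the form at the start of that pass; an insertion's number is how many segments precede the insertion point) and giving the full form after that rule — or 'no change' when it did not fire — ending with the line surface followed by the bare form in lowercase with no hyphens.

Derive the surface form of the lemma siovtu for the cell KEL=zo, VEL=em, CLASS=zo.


underlying: siovtu-pom-ne-s
1. p -> b, s -> z / V _ V: fires at position(s) 7: siovtubomnes
2. e -> o, i -> u / B C0 _: fires at position(s) 11: siovtubomnos
3. 0 -> a / C _ C #: no change
surface: siovtubomnos


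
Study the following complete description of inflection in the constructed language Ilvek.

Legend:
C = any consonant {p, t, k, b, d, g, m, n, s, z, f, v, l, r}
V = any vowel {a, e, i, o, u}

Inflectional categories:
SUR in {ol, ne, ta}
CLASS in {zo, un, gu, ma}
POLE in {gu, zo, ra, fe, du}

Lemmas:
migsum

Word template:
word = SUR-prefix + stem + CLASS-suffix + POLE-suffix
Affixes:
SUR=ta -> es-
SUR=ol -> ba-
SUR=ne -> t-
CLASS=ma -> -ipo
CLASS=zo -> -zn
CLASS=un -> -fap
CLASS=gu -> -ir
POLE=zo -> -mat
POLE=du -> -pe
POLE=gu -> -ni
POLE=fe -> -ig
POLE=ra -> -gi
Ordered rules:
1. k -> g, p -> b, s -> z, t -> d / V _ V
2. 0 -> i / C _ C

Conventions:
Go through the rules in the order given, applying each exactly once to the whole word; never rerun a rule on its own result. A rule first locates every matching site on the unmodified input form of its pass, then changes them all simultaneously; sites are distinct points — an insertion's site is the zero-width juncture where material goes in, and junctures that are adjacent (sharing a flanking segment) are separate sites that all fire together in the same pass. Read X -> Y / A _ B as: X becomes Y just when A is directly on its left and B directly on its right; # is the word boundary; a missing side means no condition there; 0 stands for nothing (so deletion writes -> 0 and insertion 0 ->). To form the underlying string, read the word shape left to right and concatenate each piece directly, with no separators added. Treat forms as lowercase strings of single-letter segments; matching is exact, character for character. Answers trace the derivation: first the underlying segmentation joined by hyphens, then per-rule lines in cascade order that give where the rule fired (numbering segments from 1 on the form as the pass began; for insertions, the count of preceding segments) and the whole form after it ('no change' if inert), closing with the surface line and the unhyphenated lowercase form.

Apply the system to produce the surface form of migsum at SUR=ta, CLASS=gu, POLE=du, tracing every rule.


underlying: es-migsum-ir-pe
1. k -> g, p -> b, s -> z, t -> d / V _ V: no change
2. 0 -> i / C _ C: inserts after position(s) 2, 5, 10: esimigisumiripe
surface: esimigisumiripe


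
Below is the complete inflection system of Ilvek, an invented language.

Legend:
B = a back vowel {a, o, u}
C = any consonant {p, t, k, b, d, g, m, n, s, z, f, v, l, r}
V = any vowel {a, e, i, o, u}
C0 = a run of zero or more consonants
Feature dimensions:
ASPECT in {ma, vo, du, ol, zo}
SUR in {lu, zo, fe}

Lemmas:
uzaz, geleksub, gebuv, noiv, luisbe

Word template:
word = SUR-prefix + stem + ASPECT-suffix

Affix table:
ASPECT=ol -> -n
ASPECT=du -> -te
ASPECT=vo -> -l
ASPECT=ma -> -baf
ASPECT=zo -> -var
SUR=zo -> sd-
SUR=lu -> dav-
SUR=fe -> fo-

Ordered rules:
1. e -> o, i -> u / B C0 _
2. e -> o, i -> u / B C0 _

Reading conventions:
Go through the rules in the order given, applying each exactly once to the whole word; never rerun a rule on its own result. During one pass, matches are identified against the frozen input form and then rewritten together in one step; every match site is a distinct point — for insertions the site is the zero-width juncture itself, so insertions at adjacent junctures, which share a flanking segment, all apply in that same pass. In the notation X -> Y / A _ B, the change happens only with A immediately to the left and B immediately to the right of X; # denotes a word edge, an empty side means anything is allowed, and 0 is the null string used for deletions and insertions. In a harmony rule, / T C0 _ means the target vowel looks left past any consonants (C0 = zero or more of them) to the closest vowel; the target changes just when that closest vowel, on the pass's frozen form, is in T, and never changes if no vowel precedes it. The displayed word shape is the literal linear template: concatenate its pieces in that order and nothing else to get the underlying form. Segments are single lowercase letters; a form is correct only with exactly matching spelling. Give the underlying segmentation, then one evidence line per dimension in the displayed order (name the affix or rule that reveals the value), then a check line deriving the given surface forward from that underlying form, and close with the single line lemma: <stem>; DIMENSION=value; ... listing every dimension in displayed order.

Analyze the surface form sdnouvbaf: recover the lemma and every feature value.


underlying: sd-noiv-baf
ASPECT=ma - signalled by the affix -baf
SUR=zo - signalled by the affix sd-
check: sdnoivbaf -> sdnouvbaf -> sdnouvbaf
lemma: noiv; ASPECT=ma; SUR=zo


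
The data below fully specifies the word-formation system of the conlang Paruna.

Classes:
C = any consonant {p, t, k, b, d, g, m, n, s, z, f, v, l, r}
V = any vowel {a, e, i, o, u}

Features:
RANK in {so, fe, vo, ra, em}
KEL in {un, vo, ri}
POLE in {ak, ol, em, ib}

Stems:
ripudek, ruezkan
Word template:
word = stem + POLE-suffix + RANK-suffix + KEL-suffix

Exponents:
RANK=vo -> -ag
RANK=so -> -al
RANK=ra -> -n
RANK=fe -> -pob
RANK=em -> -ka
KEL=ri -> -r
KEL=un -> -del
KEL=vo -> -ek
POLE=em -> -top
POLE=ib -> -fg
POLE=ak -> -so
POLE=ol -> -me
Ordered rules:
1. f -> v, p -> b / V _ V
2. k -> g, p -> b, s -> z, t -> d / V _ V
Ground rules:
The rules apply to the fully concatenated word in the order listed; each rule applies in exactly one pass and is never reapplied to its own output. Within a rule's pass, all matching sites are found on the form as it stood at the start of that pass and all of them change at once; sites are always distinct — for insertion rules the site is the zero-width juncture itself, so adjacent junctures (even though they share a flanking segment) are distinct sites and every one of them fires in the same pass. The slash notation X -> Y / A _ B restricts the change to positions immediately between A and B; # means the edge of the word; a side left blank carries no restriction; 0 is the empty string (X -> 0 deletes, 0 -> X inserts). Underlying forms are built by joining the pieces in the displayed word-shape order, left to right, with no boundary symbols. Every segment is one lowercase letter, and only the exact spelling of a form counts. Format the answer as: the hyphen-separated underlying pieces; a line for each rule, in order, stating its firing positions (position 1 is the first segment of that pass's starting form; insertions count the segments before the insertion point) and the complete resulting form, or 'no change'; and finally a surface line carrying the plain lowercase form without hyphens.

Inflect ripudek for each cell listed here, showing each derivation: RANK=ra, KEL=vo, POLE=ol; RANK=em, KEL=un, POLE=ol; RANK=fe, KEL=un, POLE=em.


cell RANK=ra, KEL=vo, POLE=ol:
underlying: ripudek-me-n-ek
1. f -> v, p -> b / V _ V: fires at position(s) 3: ribudekmenek
2. k -> g, p -> b, s -> z, t -> d / V _ V: no change
surface: ribudekmenek

cell RANK=em, KEL=un, POLE=ol:
underlying: ripudek-me-ka-del
1. f -> v, p -> b / V _ V: fires at position(s) 3: ribudekmekadel
2. k -> g, p -> b, s -> z, t -> d / V _ V: fires at position(s) 10: ribudekmegadel
surface: ribudekmegadel

cell RANK=fe, KEL=un, POLE=em:
underlying: ripudek-top-pob-del
1. f -> v, p -> b / V _ V: fires at position(s) 3: ribudektoppobdel
2. k -> g, p -> b, s -> z, t -> d / V _ V: no change
surface: ribudektoppobdel


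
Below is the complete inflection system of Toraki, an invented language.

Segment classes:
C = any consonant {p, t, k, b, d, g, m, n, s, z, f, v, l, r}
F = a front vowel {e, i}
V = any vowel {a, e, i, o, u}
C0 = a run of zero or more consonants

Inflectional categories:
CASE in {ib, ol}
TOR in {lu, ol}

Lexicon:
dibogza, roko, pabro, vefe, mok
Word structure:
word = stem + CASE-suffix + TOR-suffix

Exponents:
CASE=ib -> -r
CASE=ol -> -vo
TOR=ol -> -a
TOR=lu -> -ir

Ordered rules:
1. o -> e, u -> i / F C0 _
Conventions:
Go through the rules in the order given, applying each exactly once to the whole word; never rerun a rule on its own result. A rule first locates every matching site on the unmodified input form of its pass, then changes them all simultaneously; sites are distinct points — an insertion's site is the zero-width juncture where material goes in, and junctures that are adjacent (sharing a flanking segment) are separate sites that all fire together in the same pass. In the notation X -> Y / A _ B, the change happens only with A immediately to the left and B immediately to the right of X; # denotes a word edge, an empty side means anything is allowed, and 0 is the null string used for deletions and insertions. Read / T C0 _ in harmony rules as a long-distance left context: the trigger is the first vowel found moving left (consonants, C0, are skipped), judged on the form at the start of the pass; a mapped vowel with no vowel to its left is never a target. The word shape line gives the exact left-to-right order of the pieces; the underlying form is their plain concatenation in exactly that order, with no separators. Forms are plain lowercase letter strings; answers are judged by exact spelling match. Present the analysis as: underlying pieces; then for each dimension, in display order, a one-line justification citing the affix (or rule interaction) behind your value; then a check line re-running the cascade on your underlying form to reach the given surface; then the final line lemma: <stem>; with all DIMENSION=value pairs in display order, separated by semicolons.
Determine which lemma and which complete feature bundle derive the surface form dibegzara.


underlying: dibogza-r-a
CASE=ib - signalled by the affix -r
TOR=ol - signalled by the affix -a
check: dibogzara -> dibegzara
lemma: dibogza; CASE=ib; TOR=ol


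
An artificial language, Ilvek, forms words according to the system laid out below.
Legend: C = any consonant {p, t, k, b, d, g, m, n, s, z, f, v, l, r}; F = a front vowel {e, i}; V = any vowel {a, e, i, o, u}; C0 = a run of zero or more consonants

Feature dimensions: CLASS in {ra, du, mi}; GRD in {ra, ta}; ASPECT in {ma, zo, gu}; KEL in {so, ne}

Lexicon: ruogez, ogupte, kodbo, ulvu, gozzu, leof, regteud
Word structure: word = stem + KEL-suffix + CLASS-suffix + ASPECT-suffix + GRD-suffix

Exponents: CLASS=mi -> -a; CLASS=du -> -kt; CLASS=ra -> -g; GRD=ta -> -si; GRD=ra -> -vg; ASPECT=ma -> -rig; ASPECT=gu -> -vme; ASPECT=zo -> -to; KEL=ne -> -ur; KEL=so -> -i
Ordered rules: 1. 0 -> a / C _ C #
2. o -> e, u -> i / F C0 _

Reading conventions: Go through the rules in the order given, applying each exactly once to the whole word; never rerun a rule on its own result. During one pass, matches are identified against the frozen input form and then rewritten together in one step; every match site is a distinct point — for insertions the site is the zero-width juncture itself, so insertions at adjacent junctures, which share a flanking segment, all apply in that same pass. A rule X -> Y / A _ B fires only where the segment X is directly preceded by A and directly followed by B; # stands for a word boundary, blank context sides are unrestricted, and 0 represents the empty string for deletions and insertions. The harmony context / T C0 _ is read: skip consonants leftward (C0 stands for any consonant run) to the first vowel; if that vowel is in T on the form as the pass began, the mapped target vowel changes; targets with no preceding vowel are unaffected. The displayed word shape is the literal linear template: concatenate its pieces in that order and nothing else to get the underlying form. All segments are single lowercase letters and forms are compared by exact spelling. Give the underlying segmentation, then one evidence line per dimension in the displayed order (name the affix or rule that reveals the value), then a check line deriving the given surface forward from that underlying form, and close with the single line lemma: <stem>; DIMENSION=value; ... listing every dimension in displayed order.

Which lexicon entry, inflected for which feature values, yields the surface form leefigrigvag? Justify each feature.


underlying: leof-i-g-rig-vg
CLASS=ra - signalled by the affix -g
GRD=ra - signalled by the affix -vg
ASPECT=ma - signalled by the affix -rig
KEL=so - signalled by the affix -i
check: leofigrigvg -> leofigrigvag -> leefigrigvag
lemma: leof; CLASS=ra; GRD=ra; ASPECT=ma; KEL=so


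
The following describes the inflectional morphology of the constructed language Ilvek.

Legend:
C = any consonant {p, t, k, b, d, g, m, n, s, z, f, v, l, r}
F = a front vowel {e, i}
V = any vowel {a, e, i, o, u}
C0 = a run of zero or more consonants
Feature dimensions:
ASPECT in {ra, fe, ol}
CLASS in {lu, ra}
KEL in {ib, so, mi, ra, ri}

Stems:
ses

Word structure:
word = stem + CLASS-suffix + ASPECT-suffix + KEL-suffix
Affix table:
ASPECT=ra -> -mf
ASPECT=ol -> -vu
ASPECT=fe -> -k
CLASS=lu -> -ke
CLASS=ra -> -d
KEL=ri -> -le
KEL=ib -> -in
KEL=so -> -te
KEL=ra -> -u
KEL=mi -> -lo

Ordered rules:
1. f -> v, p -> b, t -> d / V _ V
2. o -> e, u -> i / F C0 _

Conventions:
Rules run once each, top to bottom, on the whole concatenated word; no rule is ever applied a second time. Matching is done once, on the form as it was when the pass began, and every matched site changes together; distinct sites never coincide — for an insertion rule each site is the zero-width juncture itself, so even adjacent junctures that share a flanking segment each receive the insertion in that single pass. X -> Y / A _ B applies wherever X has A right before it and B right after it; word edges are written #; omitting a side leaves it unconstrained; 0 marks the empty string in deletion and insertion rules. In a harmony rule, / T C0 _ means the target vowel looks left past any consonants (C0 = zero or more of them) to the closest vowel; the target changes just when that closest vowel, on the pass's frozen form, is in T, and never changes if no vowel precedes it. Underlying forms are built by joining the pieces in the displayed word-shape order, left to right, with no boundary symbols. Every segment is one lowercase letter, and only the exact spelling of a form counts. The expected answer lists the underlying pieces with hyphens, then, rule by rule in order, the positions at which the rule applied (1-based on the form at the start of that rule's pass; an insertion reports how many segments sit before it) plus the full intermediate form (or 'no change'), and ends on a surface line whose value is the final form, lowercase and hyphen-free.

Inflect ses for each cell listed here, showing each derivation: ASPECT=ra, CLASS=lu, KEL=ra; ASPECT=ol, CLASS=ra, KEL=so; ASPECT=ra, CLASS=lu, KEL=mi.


cell ASPECT=ra, CLASS=lu, KEL=ra:
underlying: ses-ke-mf-u
1. f -> v, p -> b, t -> d / V _ V: no change
2. o -> e, u -> i / F C0 _: fires at position(s) 8: seskemfi
surface: seskemfi

cell ASPECT=ol, CLASS=ra, KEL=so:
underlying: ses-d-vu-te
1. f -> v, p -> b, t -> d / V _ V: fires at position(s) 7: sesdvude
2. o -> e, u -> i / F C0 _: fires at position(s) 6: sesdvide
surface: sesdvide

cell ASPECT=ra, CLASS=lu, KEL=mi:
underlying: ses-ke-mf-lo
1. f -> v, p -> b, t -> d / V _ V: no change
2. o -> e, u -> i / F C0 _: fires at position(s) 9: seskemfle
surface: seskemfle


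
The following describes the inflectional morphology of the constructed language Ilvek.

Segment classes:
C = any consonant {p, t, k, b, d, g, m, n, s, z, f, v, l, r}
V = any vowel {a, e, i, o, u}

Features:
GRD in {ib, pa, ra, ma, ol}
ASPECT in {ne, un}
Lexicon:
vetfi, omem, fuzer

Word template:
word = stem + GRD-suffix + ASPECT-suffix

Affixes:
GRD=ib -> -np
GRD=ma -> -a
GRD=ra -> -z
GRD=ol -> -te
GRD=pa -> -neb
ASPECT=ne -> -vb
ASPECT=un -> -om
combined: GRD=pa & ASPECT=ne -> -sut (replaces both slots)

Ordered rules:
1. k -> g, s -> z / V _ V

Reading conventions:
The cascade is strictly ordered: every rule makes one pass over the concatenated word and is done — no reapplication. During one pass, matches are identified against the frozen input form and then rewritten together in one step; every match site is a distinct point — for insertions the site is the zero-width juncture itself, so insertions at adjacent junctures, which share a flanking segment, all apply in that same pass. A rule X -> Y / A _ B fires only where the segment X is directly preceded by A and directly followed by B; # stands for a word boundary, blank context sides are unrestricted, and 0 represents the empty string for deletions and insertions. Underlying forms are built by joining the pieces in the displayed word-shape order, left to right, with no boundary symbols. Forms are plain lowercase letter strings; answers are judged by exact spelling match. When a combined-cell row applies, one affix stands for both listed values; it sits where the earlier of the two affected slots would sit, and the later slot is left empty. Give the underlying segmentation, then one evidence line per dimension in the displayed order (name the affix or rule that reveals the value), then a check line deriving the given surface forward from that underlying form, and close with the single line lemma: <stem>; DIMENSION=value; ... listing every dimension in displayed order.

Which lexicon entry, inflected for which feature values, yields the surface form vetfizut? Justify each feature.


underlying: vetfi-sut
GRD=pa - signalled by the combined affix row
ASPECT=ne - signalled by the combined affix row
check: vetfisut -> vetfizut
lemma: vetfi; GRD=pa; ASPECT=ne


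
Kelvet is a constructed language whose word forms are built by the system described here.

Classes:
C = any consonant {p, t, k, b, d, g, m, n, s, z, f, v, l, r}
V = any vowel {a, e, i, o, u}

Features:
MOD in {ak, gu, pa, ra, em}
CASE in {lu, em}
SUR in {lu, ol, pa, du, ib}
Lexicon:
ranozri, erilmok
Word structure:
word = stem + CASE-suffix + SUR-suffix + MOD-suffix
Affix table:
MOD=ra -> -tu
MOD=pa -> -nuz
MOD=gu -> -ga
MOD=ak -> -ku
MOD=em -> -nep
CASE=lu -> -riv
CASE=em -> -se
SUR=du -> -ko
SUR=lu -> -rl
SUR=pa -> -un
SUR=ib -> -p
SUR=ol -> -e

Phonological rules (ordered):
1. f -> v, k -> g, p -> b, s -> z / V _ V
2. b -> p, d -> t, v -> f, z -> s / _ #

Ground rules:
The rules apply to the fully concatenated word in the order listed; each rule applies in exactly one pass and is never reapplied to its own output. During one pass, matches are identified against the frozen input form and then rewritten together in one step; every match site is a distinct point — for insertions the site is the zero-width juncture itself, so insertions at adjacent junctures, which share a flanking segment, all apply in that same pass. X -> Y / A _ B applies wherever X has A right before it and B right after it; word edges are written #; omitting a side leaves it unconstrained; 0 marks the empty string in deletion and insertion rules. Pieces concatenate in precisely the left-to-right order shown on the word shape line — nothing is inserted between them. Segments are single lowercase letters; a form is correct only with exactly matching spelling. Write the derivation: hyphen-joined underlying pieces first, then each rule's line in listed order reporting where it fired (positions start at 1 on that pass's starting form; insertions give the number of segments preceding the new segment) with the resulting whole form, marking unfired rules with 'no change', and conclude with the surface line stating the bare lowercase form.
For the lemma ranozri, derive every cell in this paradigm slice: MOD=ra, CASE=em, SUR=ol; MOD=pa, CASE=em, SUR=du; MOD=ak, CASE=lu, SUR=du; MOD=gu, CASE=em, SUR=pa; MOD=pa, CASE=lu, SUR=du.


cell MOD=ra, CASE=em, SUR=ol:
underlying: ranozri-se-e-tu
1. f -> v, k -> g, p -> b, s -> z / V _ V: fires at position(s) 8: ranozrizeetu
2. b -> p, d -> t, v -> f, z -> s / _ #: no change
surface: ranozrizeetu

cell MOD=pa, CASE=em, SUR=du:
underlying: ranozri-se-ko-nuz
1. f -> v, k -> g, p -> b, s -> z / V _ V: fires at position(s) 8, 10: ranozrizegonuz
2. b -> p, d -> t, v -> f, z -> s / _ #: fires at position(s) 14: ranozrizegonus
surface: ranozrizegonus

cell MOD=ak, CASE=lu, SUR=du:
underlying: ranozri-riv-ko-ku
1. f -> v, k -> g, p -> b, s -> z / V _ V: fires at position(s) 13: ranozririvkogu
2. b -> p, d -> t, v -> f, z -> s / _ #: no change
surface: ranozririvkogu

cell MOD=gu, CASE=em, SUR=pa:
underlying: ranozri-se-un-ga
1. f -> v, k -> g, p -> b, s -> z / V _ V: fires at position(s) 8: ranozrizeunga
2. b -> p, d -> t, v -> f, z -> s / _ #: no change
surface: ranozrizeunga

cell MOD=pa, CASE=lu, SUR=du:
underlying: ranozri-riv-ko-nuz
1. f -> v, k -> g, p -> b, s -> z / V _ V: no change
2. b -> p, d -> t, v -> f, z -> s / _ #: fires at position(s) 15: ranozririvkonus
surface: ranozririvkonus


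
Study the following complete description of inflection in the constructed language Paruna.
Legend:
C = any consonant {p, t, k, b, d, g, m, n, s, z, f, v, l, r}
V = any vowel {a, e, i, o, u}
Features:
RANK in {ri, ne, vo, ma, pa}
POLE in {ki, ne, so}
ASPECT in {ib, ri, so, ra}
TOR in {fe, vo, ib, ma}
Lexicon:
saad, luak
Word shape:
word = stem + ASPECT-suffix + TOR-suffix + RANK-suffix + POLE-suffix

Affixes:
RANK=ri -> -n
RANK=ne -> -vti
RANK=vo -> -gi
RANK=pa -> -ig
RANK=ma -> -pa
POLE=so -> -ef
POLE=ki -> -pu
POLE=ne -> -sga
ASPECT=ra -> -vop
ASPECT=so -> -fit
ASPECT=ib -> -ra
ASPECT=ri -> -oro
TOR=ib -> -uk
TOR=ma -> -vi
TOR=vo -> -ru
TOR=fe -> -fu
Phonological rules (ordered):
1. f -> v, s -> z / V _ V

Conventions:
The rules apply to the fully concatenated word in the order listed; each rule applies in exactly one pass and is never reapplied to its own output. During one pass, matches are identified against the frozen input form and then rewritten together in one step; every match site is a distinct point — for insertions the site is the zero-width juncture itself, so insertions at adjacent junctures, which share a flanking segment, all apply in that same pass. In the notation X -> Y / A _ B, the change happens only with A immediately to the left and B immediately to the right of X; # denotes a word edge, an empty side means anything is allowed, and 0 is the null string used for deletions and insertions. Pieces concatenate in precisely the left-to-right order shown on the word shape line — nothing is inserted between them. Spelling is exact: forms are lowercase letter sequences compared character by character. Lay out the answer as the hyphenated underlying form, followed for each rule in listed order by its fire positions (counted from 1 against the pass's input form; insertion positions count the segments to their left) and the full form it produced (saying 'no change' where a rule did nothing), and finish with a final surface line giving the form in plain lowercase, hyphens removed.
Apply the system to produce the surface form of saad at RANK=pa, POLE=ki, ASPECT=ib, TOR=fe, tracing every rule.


underlying: saad-ra-fu-ig-pu
1. f -> v, s -> z / V _ V: fires at position(s) 7: saadravuigpu
surface: saadravuigpu


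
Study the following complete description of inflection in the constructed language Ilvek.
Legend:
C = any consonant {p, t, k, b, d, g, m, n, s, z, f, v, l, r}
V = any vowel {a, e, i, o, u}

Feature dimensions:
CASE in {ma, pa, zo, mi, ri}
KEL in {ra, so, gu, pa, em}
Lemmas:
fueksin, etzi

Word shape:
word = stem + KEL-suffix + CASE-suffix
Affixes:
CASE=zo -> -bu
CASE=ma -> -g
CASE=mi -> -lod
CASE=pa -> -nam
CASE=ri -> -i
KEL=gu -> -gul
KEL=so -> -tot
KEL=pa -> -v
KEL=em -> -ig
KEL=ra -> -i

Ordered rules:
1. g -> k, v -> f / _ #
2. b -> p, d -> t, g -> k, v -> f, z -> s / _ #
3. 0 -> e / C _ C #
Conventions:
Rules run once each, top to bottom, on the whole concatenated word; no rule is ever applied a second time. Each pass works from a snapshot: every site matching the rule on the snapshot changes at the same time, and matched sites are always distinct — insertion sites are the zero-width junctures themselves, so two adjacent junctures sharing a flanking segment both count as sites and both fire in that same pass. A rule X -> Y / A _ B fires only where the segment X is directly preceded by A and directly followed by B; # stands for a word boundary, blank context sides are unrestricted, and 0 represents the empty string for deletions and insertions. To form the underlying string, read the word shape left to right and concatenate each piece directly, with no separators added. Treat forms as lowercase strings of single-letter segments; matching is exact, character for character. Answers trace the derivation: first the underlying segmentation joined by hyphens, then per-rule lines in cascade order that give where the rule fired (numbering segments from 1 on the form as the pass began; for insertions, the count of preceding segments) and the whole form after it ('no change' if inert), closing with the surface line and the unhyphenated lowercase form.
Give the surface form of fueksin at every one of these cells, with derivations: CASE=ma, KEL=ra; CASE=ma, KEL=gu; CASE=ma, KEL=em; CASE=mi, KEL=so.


cell CASE=ma, KEL=ra:
underlying: fueksin-i-g
1. g -> k, v -> f / _ #: fires at position(s) 9: fueksinik
2. b -> p, d -> t, g -> k, v -> f, z -> s / _ #: no change
3. 0 -> e / C _ C #: no change
surface: fueksinik

cell CASE=ma, KEL=gu:
underlying: fueksin-gul-g
1. g -> k, v -> f / _ #: fires at position(s) 11: fueksingulk
2. b -> p, d -> t, g -> k, v -> f, z -> s / _ #: no change
3. 0 -> e / C _ C #: inserts after position(s) 10: fueksingulek
surface: fueksingulek

cell CASE=ma, KEL=em:
underlying: fueksin-ig-g
1. g -> k, v -> f / _ #: fires at position(s) 10: fueksinigk
2. b -> p, d -> t, g -> k, v -> f, z -> s / _ #: no change
3. 0 -> e / C _ C #: inserts after position(s) 9: fueksinigek
surface: fueksinigek

cell CASE=mi, KEL=so:
underlying: fueksin-tot-lod
1. g -> k, v -> f / _ #: no change
2. b -> p, d -> t, g -> k, v -> f, z -> s / _ #: fires at position(s) 13: fueksintotlot
3. 0 -> e / C _ C #: no change
surface: fueksintotlot


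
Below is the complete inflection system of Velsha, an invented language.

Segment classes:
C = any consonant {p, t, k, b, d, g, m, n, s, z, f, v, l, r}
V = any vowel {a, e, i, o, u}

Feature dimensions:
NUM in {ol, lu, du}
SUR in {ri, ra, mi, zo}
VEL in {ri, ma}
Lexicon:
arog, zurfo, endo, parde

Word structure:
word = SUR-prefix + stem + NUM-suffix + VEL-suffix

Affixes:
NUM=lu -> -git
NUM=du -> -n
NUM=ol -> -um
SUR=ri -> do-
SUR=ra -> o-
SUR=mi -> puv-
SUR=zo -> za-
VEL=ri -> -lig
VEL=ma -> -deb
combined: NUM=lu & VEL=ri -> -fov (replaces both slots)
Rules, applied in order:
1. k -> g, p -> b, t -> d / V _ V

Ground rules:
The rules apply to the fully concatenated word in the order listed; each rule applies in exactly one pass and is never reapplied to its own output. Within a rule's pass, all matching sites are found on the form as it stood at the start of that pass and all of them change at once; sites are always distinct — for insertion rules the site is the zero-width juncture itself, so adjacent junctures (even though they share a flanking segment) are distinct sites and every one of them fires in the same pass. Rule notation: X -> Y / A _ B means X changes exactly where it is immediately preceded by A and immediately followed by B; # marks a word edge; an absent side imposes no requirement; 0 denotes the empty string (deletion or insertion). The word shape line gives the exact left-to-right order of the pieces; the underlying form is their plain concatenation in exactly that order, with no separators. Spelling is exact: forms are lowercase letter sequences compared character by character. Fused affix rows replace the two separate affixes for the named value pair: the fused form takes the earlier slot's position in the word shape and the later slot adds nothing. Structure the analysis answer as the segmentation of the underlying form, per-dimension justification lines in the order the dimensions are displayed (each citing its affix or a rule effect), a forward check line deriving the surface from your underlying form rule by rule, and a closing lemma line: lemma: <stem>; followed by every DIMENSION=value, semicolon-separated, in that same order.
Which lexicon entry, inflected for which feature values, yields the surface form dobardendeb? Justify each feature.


underlying: do-parde-n-deb
NUM=du - signalled by the affix -n
SUR=ri - signalled by the affix do-
VEL=ma - signalled by the affix -deb
check: dopardendeb -> dobardendeb
lemma: parde; NUM=du; SUR=ri; VEL=ma
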